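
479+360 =839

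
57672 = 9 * 6408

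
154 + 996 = 1150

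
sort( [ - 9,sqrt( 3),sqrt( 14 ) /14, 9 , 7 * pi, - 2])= [ - 9, - 2,sqrt( 14 )/14,sqrt(3),9,  7 *pi]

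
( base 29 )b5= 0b101000100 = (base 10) 324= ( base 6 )1300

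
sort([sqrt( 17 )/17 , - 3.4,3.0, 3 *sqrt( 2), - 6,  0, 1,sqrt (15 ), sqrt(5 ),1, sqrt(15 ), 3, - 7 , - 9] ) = [-9,-7,-6, - 3.4, 0 , sqrt( 17)/17,1,1, sqrt(5 ),  3.0, 3 , sqrt( 15 ),sqrt( 15 ),3*sqrt( 2)]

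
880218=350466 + 529752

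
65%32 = 1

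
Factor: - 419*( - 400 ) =167600 = 2^4*5^2*419^1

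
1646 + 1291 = 2937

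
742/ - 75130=-371/37565 = - 0.01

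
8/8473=8/8473 =0.00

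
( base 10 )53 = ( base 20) 2d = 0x35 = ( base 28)1P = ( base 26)21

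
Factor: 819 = 3^2*7^1*13^1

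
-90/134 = -1+22/67 = - 0.67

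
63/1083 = 21/361=0.06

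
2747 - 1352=1395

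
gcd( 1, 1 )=1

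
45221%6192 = 1877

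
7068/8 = 883 + 1/2 = 883.50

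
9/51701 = 9/51701 = 0.00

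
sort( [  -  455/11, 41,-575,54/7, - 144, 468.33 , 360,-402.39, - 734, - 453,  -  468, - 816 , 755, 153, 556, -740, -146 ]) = [ -816, - 740, - 734, - 575,-468, - 453, - 402.39, - 146, - 144, - 455/11,54/7, 41 , 153, 360, 468.33, 556, 755] 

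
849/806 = 1 + 43/806 = 1.05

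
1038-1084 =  - 46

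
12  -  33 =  -21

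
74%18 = 2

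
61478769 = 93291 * 659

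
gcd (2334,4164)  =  6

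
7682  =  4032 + 3650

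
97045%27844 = 13513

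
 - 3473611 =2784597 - 6258208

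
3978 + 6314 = 10292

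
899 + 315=1214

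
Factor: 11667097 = 13^1*897469^1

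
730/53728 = 5/368 = 0.01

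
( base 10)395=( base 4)12023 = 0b110001011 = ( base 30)d5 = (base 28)E3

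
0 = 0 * 6983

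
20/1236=5/309 =0.02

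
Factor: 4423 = 4423^1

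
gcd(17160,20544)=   24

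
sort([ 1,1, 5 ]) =[ 1 , 1, 5]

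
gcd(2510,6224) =2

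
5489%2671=147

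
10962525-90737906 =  - 79775381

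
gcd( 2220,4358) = 2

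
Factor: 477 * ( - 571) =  - 3^2 * 53^1*571^1 =- 272367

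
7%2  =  1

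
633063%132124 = 104567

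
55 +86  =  141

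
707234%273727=159780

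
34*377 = 12818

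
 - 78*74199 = -5787522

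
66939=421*159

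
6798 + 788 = 7586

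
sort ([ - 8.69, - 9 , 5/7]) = [ - 9,-8.69, 5/7]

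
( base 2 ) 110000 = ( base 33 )1F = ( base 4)300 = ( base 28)1k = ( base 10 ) 48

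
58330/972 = 60  +  5/486 = 60.01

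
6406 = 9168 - 2762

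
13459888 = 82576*163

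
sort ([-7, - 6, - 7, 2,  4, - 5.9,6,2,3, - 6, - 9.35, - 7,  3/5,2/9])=[ - 9.35, - 7 , - 7, -7, - 6,  -  6, - 5.9, 2/9, 3/5, 2,2, 3, 4, 6 ]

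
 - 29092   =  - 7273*4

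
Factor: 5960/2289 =2^3*3^( - 1)*5^1*7^(- 1) * 109^( - 1)*149^1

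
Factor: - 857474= - 2^1*41^1 * 10457^1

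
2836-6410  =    -  3574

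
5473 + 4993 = 10466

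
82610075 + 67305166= 149915241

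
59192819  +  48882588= 108075407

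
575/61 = 9 + 26/61 = 9.43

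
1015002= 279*3638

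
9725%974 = 959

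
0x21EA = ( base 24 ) F1I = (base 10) 8682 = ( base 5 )234212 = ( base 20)11e2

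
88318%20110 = 7878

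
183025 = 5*36605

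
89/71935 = 89/71935 = 0.00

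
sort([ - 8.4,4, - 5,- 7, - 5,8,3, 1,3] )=[ - 8.4, - 7, - 5, - 5, 1, 3, 3, 4,  8 ]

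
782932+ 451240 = 1234172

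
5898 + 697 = 6595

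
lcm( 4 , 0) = 0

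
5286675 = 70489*75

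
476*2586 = 1230936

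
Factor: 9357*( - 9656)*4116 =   -  371885506272  =  - 2^5 *3^2*7^3*17^1*71^1*3119^1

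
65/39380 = 13/7876 = 0.00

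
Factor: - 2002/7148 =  - 1001/3574= - 2^ ( - 1)*7^1*11^1 * 13^1*1787^(- 1 ) 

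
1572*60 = 94320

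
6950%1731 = 26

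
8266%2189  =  1699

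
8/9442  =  4/4721=   0.00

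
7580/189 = 40 + 20/189 = 40.11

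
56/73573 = 56/73573= 0.00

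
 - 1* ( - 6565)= 6565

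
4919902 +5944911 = 10864813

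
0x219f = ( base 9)12723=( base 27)BLL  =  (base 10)8607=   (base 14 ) 31cb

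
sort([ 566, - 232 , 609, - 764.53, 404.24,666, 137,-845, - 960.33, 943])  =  [ - 960.33, - 845, - 764.53 , - 232, 137, 404.24, 566,609, 666,943 ] 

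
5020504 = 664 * 7561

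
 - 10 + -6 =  - 16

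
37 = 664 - 627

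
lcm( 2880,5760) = 5760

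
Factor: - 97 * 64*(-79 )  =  490432 = 2^6*79^1*97^1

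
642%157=14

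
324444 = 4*81111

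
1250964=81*15444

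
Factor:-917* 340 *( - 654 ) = 2^3*3^1 * 5^1 * 7^1*17^1*109^1 * 131^1 = 203904120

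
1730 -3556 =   -  1826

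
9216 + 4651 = 13867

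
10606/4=2651 + 1/2 = 2651.50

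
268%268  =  0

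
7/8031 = 7/8031 = 0.00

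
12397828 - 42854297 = -30456469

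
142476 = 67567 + 74909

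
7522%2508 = 2506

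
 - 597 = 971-1568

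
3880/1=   3880= 3880.00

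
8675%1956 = 851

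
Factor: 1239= 3^1*7^1*59^1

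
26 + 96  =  122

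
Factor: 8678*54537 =473272086=2^1*3^1*7^3*53^1*4339^1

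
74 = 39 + 35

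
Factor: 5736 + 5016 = 2^9 * 3^1*7^1 = 10752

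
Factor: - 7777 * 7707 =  - 59937339 = - 3^1*7^2*11^1*101^1*367^1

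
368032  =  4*92008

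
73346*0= 0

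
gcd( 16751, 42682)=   1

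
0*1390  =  0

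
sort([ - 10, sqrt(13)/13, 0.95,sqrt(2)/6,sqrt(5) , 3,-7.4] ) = [ - 10,-7.4,sqrt(2)/6, sqrt( 13)/13, 0.95,sqrt (5),3 ]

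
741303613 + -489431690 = 251871923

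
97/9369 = 97/9369 = 0.01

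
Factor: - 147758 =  - 2^1*13^1 *5683^1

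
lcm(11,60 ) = 660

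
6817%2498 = 1821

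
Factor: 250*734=2^2*5^3 * 367^1 = 183500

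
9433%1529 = 259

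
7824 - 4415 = 3409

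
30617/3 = 30617/3 = 10205.67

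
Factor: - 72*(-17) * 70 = 85680 = 2^4*3^2*5^1*7^1*17^1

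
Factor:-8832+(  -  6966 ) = -2^1 * 3^1*2633^1 = - 15798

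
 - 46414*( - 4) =185656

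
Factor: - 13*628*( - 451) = 3681964 = 2^2*11^1*13^1*41^1*157^1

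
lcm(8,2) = 8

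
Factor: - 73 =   -  73^1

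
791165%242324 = 64193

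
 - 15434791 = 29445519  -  44880310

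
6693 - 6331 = 362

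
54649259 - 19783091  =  34866168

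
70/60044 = 35/30022= 0.00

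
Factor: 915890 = 2^1 * 5^1 * 67^1*1367^1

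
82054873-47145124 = 34909749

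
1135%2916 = 1135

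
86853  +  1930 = 88783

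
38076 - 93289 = -55213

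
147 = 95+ 52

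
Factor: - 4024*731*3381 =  - 9945360264 =- 2^3*3^1* 7^2*17^1 * 23^1*43^1*503^1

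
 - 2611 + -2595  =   - 5206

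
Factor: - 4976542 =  - 2^1 *2488271^1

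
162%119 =43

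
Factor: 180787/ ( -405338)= -347/778 = - 2^( - 1)*347^1*389^( - 1 ) 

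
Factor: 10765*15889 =5^1 * 2153^1*15889^1 = 171045085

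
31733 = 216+31517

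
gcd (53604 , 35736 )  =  17868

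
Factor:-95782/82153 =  - 2^1*83^1*577^1*82153^( - 1)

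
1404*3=4212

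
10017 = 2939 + 7078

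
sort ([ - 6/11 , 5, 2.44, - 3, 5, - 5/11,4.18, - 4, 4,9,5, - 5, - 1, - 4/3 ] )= [ - 5, - 4,- 3, - 4/3, - 1 , - 6/11,  -  5/11 , 2.44,4,4.18,5, 5, 5, 9 ]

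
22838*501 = 11441838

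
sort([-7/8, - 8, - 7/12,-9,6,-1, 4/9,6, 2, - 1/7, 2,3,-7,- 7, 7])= [ - 9, - 8, - 7,-7, - 1, - 7/8, - 7/12, -1/7,  4/9, 2, 2, 3, 6,  6,7 ] 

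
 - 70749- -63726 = -7023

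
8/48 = 1/6 = 0.17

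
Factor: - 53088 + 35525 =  - 7^1 * 13^1*193^1= - 17563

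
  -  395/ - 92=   395/92 = 4.29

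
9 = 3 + 6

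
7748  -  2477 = 5271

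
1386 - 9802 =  - 8416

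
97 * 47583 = 4615551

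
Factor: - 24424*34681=- 2^3*43^1 * 71^1  *  79^1*439^1 = - 847048744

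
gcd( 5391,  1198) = 599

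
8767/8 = 1095  +  7/8 = 1095.88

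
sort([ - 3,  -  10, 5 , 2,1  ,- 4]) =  [ - 10, - 4, - 3,1, 2, 5]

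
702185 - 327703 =374482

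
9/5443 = 9/5443 = 0.00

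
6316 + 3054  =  9370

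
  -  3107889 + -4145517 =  -7253406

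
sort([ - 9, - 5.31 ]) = [-9, - 5.31 ]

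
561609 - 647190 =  - 85581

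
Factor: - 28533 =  - 3^1*  9511^1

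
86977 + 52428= 139405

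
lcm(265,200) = 10600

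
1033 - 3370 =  - 2337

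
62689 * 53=3322517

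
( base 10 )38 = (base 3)1102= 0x26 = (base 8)46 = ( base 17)24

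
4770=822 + 3948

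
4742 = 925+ 3817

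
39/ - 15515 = - 1 + 15476/15515 = -0.00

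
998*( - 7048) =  - 7033904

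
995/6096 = 995/6096 = 0.16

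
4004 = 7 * 572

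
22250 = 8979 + 13271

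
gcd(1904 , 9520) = 1904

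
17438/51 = 17438/51= 341.92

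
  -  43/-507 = 43/507 = 0.08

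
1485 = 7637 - 6152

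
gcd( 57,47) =1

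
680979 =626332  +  54647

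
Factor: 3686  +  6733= 10419  =  3^1*23^1*151^1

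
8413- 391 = 8022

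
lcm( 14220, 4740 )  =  14220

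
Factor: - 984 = - 2^3*3^1 *41^1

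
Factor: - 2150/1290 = - 3^(  -  1 )* 5^1=- 5/3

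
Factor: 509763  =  3^1 * 367^1*463^1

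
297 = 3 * 99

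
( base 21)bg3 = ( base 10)5190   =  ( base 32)526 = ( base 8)12106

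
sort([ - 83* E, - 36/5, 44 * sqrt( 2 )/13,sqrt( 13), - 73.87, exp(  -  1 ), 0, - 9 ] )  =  [  -  83*E, - 73.87, - 9, - 36/5,  0, exp( - 1),sqrt( 13), 44*sqrt( 2 )/13]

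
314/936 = 157/468 = 0.34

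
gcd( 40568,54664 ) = 8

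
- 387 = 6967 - 7354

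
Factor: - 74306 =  - 2^1 * 53^1 *701^1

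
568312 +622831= 1191143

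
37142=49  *758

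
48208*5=241040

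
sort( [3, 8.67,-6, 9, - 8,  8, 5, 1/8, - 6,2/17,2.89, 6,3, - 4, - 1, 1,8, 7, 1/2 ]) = [ - 8, - 6, - 6, - 4,- 1,2/17, 1/8,  1/2,1, 2.89, 3,3, 5  ,  6,7,8,  8, 8.67, 9]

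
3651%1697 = 257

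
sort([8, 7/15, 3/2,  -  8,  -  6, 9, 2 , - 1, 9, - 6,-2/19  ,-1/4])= [ - 8, - 6,- 6,-1,-1/4, - 2/19, 7/15, 3/2, 2, 8,9, 9 ]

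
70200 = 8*8775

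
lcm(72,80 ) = 720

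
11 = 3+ 8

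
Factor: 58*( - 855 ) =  - 49590 = -  2^1 * 3^2* 5^1* 19^1*29^1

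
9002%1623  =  887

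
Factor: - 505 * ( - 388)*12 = 2351280= 2^4*3^1*5^1*97^1*101^1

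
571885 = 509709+62176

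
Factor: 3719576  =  2^3*7^1 * 127^1*523^1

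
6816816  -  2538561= 4278255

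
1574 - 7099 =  - 5525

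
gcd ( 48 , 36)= 12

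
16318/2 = 8159 = 8159.00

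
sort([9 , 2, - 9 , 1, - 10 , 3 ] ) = [ - 10, - 9, 1 , 2,3,9]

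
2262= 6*377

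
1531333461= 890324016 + 641009445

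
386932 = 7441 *52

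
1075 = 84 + 991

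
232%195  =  37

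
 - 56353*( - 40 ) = 2254120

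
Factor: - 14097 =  - 3^1*37^1*127^1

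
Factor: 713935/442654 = 2^( - 1) * 5^1*142787^1*221327^ ( - 1)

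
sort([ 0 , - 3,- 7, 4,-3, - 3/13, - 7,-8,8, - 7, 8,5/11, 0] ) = [- 8, - 7, -7,-7, - 3,-3,  -  3/13, 0, 0, 5/11,4,8, 8] 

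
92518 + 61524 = 154042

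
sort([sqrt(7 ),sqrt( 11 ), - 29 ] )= [-29, sqrt(  7 ),sqrt( 11) ]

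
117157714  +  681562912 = 798720626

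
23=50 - 27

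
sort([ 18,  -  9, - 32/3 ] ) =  [-32/3,- 9,18]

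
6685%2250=2185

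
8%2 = 0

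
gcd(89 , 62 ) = 1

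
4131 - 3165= 966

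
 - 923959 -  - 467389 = -456570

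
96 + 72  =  168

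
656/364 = 1+73/91 = 1.80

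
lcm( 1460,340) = 24820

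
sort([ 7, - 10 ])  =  [ -10, 7 ] 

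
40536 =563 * 72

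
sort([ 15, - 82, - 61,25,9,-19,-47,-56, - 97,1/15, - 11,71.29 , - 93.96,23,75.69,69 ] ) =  [ - 97 , - 93.96, - 82,-61,-56,  -  47, - 19,-11, 1/15,  9,15,23, 25,69,  71.29 , 75.69]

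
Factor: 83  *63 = 3^2 * 7^1*83^1 = 5229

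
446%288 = 158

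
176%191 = 176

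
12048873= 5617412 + 6431461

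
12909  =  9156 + 3753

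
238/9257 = 238/9257=0.03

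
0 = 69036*0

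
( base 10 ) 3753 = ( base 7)13641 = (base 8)7251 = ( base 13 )1929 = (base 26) 5E9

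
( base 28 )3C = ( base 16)60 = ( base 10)96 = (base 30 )36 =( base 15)66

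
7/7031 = 7/7031 = 0.00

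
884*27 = 23868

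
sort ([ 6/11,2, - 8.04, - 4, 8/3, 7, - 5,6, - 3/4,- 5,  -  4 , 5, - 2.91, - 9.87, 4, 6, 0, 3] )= [ - 9.87, - 8.04, - 5, - 5, - 4, - 4,-2.91, - 3/4 , 0,6/11,  2,8/3 , 3,4,5,6,6,7] 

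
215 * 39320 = 8453800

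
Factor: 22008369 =3^1*193^1*38011^1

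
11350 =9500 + 1850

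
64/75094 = 32/37547 = 0.00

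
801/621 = 1 + 20/69= 1.29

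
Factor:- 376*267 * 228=  -  22889376 = - 2^5 * 3^2*19^1*47^1*89^1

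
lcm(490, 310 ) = 15190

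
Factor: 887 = 887^1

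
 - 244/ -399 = 244/399 = 0.61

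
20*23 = 460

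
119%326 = 119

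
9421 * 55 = 518155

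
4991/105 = 47+8/15= 47.53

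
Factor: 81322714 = 2^1 * 11^1*3696487^1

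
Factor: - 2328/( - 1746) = 4/3 = 2^2*3^ (  -  1)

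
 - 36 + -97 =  - 133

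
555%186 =183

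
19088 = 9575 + 9513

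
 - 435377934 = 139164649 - 574542583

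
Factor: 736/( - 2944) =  - 2^( - 2 )= - 1/4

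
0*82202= 0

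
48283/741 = 65  +  118/741  =  65.16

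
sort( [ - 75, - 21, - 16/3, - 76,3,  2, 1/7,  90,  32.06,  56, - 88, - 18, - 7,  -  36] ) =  [ - 88, - 76, -75, - 36 ,-21, - 18, - 7,  -  16/3 , 1/7,2, 3,32.06,56,  90]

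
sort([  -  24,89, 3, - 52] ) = [ - 52,  -  24, 3, 89] 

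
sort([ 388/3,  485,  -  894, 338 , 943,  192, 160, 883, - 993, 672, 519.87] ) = [ - 993, - 894, 388/3, 160, 192,338,485,519.87, 672, 883,  943] 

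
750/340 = 75/34= 2.21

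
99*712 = 70488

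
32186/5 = 6437+1/5  =  6437.20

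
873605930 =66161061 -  - 807444869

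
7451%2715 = 2021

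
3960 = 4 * 990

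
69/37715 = 69/37715 = 0.00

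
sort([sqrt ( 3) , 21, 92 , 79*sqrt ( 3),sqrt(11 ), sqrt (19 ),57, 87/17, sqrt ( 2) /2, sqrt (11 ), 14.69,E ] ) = [ sqrt( 2 ) /2, sqrt (3), E,  sqrt (11), sqrt (11 ) , sqrt( 19), 87/17,14.69, 21, 57,  92, 79*sqrt (3 ) ]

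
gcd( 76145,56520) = 785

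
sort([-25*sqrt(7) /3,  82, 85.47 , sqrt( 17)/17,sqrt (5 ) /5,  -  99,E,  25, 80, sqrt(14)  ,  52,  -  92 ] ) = [- 99,-92, - 25 *sqrt ( 7) /3,  sqrt(17 ) /17,sqrt(5)/5,E, sqrt( 14 ),  25, 52, 80, 82, 85.47] 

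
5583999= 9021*619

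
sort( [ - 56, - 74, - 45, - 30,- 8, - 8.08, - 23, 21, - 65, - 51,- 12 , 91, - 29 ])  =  [ - 74, - 65,-56, - 51,  -  45 , - 30, - 29 ,-23 , - 12, - 8.08  ,-8,21, 91 ]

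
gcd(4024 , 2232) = 8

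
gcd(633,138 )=3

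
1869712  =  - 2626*( - 712)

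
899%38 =25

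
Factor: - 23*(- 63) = 1449 = 3^2*7^1*23^1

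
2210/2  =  1105 = 1105.00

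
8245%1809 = 1009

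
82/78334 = 41/39167 = 0.00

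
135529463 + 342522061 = 478051524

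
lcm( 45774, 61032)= 183096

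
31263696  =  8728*3582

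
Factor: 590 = 2^1*5^1*59^1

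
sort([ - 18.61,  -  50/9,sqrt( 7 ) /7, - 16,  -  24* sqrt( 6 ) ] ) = [ - 24*sqrt( 6 ), -18.61, - 16,- 50/9,sqrt (7 ) /7 ] 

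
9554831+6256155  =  15810986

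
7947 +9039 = 16986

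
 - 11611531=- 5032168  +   - 6579363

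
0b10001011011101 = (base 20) 1265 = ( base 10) 8925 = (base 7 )35010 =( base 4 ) 2023131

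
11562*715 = 8266830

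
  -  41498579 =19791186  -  61289765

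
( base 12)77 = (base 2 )1011011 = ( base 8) 133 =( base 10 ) 91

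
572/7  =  572/7= 81.71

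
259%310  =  259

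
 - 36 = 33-69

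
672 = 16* 42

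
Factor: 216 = 2^3*3^3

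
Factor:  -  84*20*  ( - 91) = 2^4 * 3^1*5^1* 7^2*13^1 = 152880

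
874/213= 4+ 22/213 = 4.10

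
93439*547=51111133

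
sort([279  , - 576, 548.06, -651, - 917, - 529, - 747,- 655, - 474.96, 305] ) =[- 917, - 747,  -  655, - 651, - 576,-529,-474.96,279,305,548.06 ] 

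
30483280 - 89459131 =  - 58975851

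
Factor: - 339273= - 3^2*11^1 * 23^1*149^1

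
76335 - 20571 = 55764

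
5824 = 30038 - 24214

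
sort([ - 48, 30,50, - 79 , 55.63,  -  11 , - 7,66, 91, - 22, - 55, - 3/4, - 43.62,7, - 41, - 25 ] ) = [ - 79, - 55,-48, -43.62,  -  41, - 25 ,-22, - 11, - 7, - 3/4,7,30, 50 , 55.63,66 , 91 ]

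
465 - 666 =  - 201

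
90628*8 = 725024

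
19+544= 563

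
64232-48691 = 15541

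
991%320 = 31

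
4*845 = 3380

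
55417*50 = 2770850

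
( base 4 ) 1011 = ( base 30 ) 29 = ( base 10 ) 69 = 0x45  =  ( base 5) 234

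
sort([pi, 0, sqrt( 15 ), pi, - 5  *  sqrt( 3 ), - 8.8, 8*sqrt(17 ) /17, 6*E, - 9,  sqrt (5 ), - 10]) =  [ - 10, - 9, - 8.8, - 5*sqrt(3 ), 0, 8*sqrt ( 17 ) /17,sqrt( 5 ),pi, pi, sqrt( 15) , 6 * E]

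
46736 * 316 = 14768576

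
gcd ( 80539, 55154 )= 1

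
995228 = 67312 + 927916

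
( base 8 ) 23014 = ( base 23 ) I9B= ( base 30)AOK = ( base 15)2D45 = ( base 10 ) 9740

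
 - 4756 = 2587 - 7343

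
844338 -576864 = 267474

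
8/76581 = 8/76581 =0.00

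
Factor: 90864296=2^3*11358037^1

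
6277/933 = 6277/933 = 6.73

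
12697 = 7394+5303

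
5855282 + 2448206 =8303488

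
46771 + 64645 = 111416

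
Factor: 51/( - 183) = - 17/61 = - 17^1*61^ ( - 1)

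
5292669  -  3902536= 1390133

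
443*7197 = 3188271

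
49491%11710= 2651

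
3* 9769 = 29307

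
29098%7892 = 5422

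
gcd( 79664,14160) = 16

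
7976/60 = 1994/15 = 132.93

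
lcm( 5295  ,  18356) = 275340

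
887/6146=887/6146=0.14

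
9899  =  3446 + 6453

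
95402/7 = 95402/7=13628.86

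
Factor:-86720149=-86720149^1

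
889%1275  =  889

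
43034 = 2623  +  40411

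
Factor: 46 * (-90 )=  - 4140 = -  2^2*3^2*5^1*23^1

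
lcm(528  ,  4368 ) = 48048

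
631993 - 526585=105408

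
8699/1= 8699 = 8699.00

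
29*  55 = 1595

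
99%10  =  9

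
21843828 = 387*56444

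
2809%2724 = 85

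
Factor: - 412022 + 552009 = 139987 = 139987^1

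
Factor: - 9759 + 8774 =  - 985 = - 5^1 * 197^1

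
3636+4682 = 8318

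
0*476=0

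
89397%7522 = 6655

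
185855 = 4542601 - 4356746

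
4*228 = 912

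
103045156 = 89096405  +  13948751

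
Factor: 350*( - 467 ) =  - 2^1*5^2*7^1 * 467^1  =  - 163450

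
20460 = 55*372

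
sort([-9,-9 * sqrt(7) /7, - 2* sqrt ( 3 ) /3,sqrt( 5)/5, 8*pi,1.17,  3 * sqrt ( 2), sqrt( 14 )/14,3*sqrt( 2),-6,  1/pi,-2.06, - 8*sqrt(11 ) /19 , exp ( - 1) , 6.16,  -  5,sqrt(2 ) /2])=[ - 9, - 6  , -5,  -  9*sqrt( 7 ) /7 ,  -  2.06, - 8*sqrt( 11 )/19,-2 * sqrt(3 )/3, sqrt( 14)/14,  1/pi,  exp( - 1 ), sqrt(5 )/5,sqrt ( 2 )/2, 1.17, 3 * sqrt( 2 ),3 * sqrt( 2), 6.16, 8 * pi] 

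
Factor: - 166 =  - 2^1*83^1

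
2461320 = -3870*( - 636 ) 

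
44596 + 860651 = 905247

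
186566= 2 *93283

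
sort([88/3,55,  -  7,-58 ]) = [ - 58,-7, 88/3 , 55] 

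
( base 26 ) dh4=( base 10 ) 9234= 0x2412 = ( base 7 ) 35631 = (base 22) J1G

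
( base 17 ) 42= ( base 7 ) 130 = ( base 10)70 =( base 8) 106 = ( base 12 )5a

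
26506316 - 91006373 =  -64500057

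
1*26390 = 26390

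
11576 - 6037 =5539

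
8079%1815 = 819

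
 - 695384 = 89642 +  - 785026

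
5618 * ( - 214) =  -1202252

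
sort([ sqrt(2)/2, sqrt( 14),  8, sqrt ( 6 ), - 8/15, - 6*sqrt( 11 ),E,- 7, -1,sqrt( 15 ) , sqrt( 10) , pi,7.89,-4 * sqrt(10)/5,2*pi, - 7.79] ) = [ -6 * sqrt( 11 ), - 7.79, - 7, - 4*sqrt( 10 )/5, - 1, - 8/15, sqrt( 2) /2 , sqrt( 6),E,pi,sqrt ( 10),sqrt( 14), sqrt( 15),2*pi,7.89,8 ] 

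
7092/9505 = 7092/9505 = 0.75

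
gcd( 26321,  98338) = 1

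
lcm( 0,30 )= 0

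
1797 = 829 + 968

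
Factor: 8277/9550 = 2^ (-1)*3^1*5^( - 2 )*31^1*89^1*191^ ( - 1)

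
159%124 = 35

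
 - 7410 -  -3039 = -4371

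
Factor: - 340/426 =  - 170/213 =-2^1 * 3^( - 1 ) * 5^1*17^1*  71^( - 1)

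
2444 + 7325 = 9769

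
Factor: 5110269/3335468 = 2^( - 2)*3^1*17^(- 1)*181^(-1)  *  271^( - 1)*347^1*4909^1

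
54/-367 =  - 1 + 313/367=- 0.15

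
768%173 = 76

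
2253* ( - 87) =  - 196011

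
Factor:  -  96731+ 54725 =- 2^1*3^1*7001^1 = - 42006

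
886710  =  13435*66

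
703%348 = 7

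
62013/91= 681 + 6/13 = 681.46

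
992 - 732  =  260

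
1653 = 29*57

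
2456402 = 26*94477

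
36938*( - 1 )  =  -36938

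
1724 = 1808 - 84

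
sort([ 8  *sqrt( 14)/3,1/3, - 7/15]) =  [ - 7/15,1/3,8  *  sqrt(14 )/3 ]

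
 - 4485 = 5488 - 9973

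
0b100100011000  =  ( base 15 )a53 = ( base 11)1827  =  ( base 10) 2328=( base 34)20g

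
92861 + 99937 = 192798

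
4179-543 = 3636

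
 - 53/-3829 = 53/3829  =  0.01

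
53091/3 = 17697 = 17697.00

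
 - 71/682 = -71/682 = -0.10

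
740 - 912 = - 172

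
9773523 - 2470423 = 7303100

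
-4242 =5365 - 9607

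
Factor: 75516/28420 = 93/35   =  3^1*5^ ( -1)*7^( - 1) * 31^1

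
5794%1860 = 214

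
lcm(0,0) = 0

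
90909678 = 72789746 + 18119932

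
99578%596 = 46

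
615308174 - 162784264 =452523910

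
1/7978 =1/7978 = 0.00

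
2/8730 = 1/4365 = 0.00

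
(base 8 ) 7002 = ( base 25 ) 5ib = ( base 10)3586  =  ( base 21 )82G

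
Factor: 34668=2^2*  3^4*107^1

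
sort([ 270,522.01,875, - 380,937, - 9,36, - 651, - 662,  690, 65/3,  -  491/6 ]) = [ - 662,  -  651,-380, - 491/6,-9,65/3,36, 270, 522.01,690, 875,937 ] 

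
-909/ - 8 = 909/8 = 113.62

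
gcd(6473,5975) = 1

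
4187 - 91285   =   -87098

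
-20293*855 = - 17350515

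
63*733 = 46179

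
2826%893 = 147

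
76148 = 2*38074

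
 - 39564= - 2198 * 18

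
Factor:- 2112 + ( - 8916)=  - 11028 = - 2^2 *3^1* 919^1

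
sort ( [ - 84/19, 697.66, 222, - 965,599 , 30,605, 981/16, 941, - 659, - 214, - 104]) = [ - 965, - 659, - 214,-104,-84/19, 30, 981/16, 222, 599, 605, 697.66, 941 ] 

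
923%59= 38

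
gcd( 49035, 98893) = 1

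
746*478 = 356588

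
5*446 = 2230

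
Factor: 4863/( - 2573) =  - 3^1 * 31^( - 1 )*83^( - 1)*1621^1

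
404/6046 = 202/3023  =  0.07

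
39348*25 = 983700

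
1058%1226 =1058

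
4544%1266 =746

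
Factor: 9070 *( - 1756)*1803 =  - 28716236760 =- 2^3*3^1 * 5^1*439^1* 601^1*907^1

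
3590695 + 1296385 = 4887080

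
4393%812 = 333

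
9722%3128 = 338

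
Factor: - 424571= - 7^1*131^1*463^1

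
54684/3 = 18228= 18228.00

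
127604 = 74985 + 52619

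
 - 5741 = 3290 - 9031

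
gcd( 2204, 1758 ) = 2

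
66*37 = 2442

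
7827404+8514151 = 16341555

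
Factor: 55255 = 5^1*43^1*257^1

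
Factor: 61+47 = 2^2*3^3 = 108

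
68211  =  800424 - 732213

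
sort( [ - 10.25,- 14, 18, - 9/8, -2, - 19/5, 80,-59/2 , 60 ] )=[ - 59/2, - 14, -10.25 , - 19/5, -2, - 9/8 , 18,60 , 80]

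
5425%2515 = 395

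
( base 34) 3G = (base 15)7d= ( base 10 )118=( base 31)3P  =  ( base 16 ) 76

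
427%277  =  150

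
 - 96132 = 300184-396316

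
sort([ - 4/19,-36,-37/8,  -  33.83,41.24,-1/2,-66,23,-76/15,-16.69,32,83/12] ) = [ - 66, - 36, - 33.83, - 16.69, - 76/15, - 37/8, - 1/2, - 4/19,83/12 , 23, 32, 41.24 ]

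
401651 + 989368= 1391019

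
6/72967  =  6/72967 = 0.00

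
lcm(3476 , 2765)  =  121660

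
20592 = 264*78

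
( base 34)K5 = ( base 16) 2ad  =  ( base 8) 1255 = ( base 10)685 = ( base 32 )LD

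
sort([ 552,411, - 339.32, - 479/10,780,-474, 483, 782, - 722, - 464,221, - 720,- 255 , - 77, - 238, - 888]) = [ - 888, - 722, - 720 ,-474,-464, - 339.32, - 255,-238, - 77, - 479/10 , 221,  411,483,552,780, 782]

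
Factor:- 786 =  -2^1*3^1  *131^1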